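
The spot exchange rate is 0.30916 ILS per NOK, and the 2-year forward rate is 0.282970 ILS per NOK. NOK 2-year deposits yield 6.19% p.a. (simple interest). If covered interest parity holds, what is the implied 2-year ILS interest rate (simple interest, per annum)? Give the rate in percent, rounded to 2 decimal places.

1.43%

T = 2 years.
By CIP, F/S equals the ILS-to-NOK growth ratio: 0.28297/0.30916 = 0.9152866.
NOK growth factor: 1 + 0.0619×2 = 1.123800.
So the ILS growth factor = 1.0285991.
(1.0285991 − 1)/T = 0.014300, i.e. 1.43%.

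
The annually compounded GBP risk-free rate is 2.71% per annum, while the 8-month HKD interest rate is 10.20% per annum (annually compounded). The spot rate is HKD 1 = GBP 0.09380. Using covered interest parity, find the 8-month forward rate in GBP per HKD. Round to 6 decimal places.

T = 8/12 years.
GBP accumulates by (1 + 0.0271)^(8/12) = 1.017986.
HKD growth factor: (1 + 0.1020)^(8/12) = 1.0668935.
So F = 0.0938 × 1.017986 / 1.0668935 = 0.08950011 (GBP/HKD).

0.089500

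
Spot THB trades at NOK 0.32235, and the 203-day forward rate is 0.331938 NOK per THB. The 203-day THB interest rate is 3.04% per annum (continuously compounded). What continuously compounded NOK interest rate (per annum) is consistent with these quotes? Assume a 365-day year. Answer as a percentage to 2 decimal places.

8.31%

T = 203/365 years.
CIP gives F = S · g_NOK/g_THB, so g_NOK/g_THB = 0.331938/0.32235 = 1.0297441.
THB growth factor: e^(0.0304×203/365) = 1.0170511.
So the NOK growth factor = 1.0473024.
r = ln(1.0473024)/(203/365) = 0.083101 → 8.31%.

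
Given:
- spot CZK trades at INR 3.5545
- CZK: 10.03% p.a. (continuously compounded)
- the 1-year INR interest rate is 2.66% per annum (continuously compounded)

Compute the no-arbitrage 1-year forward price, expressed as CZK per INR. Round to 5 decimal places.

0.30285

T = 1 year.
INR growth factor: e^(0.0266×1) = 1.0269569.
CZK growth factor: e^(0.1003×1) = 1.1055025.
Forward (INR per CZK) = 3.5545 × 1.0269569 / 1.1055025 = 3.301954.
Invert for CZK per INR: 1 / 3.301954 = 0.30285.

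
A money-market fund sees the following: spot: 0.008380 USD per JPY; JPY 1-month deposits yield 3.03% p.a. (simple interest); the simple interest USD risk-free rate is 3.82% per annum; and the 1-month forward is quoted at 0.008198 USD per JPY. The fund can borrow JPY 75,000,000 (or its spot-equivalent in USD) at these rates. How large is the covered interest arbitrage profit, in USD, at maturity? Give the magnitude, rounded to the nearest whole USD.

T = 1/12 years.
Route A — deposit JPY, sell forward: 75,000,000 × 1.002525 × 0.008198 = USD 616,402.50.
Route B — convert at spot, deposit USD: 75,000,000 × 0.008380 × 1.00318333 = USD 630,500.72.
The quoted forward undervalues JPY, so borrow JPY, convert to USD at spot, deposit the USD at 3.82%, and buy JPY forward at 0.008198 to cover the loan.
The gap between the two covered legs is USD 14,098.

USD 14,098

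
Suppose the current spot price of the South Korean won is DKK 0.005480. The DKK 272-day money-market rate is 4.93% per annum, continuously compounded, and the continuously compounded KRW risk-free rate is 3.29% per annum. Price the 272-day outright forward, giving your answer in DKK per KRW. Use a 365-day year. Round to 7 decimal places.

0.0055474

T = 272/365 years.
DKK accumulates by e^(0.0493×272/365) = 1.0374218.
KRW growth factor: e^(0.0329×272/365) = 1.0248203.
So F = 0.00548 × 1.0374218 / 1.0248203 = 0.005547384 (DKK/KRW).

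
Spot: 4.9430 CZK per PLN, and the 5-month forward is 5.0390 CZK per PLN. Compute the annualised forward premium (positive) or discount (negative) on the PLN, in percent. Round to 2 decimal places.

+4.66%

T = 5/12 years.
(F − S)/S = (5.0390 − 4.943)/4.943 = 0.0194214.
×(1/T) gives 4.66% p.a.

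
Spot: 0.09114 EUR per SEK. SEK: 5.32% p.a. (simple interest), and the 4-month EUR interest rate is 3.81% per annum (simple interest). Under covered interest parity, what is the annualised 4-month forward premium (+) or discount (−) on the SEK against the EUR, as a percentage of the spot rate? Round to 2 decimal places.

-1.48%

T = 4/12 years.
F = S · g_EUR/g_SEK = 0.09114 × 1.012700/1.0177333 = 0.09068926.
(F − S)/S ÷ T = (0.09068926 − 0.09114)/0.09114/(4/12) = -0.014837 → -1.48%.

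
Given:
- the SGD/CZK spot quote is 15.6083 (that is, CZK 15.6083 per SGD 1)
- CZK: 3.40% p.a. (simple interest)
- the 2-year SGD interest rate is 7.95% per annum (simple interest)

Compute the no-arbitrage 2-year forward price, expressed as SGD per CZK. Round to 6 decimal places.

T = 2 years.
CZK accumulates by 1 + 0.0340×2 = 1.068000.
SGD growth factor: 1 + 0.0795×2 = 1.159000.
So F = 15.6083 × 1.068000 / 1.159000 = 14.38280 (CZK/SGD).
Invert for SGD per CZK: 1 / 14.38280 = 0.069527.

0.069527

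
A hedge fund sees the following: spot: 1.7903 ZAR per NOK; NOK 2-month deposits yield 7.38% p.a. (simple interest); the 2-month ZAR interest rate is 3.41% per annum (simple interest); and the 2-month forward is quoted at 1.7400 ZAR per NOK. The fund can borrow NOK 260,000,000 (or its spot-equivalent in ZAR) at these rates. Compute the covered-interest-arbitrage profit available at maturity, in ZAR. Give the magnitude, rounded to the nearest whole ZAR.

T = 2/12 years.
Invest the NOK and cover forward: 260,000,000 × 1.012300 × 1.7400 = ZAR 457,964,520.00.
Convert at spot and invest in ZAR: 260,000,000 × 1.7903 × 1.00568333333 = ZAR 468,123,466.63.
The quoted forward undervalues NOK, so borrow NOK, convert to ZAR at spot, deposit the ZAR at 3.41%, and buy NOK forward at 1.7400 to cover the loan.
The gap between the two covered legs is ZAR 10,158,947.

ZAR 10,158,947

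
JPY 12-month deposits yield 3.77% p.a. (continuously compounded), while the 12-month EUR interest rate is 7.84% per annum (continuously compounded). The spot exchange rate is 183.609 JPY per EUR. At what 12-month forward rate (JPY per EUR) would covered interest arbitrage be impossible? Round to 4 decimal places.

T = 1 year.
Growth of 1 JPY over T: e^(0.0377×1) = 1.03841966.
EUR accumulates by e^(0.0784×1) = 1.081555194.
So F = 183.609 × 1.03841966 / 1.081555194 = 176.286145 (JPY/EUR).

176.2861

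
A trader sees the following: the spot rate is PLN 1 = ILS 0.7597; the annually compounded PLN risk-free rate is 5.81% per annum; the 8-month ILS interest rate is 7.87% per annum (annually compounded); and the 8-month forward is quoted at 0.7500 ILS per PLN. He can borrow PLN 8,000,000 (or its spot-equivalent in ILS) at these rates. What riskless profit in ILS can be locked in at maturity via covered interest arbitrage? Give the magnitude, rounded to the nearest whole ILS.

T = 8/12 years.
Keep in PLN, deliver into the forward: 8,000,000·1.038367635·0.7500 = ILS 6,230,205.81.
Swap to ILS now, deposit: 8,000,000·0.7597·1.0518015 = ILS 6,392,428.80.
The quoted forward undervalues PLN, so borrow PLN, convert to ILS at spot, deposit the ILS at 7.87%, and buy PLN forward at 0.7500 to cover the loan.
Profit = 6,392,428.80 − 6,230,205.81 = ILS 162,223.

ILS 162,223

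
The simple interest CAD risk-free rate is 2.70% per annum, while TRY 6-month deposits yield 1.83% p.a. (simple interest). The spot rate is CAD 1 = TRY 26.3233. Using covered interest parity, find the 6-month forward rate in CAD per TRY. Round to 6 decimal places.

0.038153

T = 6/12 years.
Growth of 1 TRY over T: 1 + 0.0183×6/12 = 1.009150.
Growth of 1 CAD over T: 1 + 0.0270×6/12 = 1.013500.
Forward (TRY per CAD) = 26.3233 × 1.009150 / 1.013500 = 26.21032.
Quoted the other way: 1/26.21032 = 0.038153 CAD per TRY.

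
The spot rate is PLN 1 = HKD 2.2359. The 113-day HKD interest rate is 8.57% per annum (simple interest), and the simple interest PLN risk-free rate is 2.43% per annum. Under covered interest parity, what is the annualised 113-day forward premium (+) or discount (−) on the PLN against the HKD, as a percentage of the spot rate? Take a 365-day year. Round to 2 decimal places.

T = 113/365 years.
CIP forward (HKD per PLN) = 2.2359 × 1.0265318/1.007523 = 2.2780844.
(F − S)/S ÷ T = (2.2780844 − 2.2359)/2.2359/(113/365) = 0.060942 → 6.09%.

+6.09%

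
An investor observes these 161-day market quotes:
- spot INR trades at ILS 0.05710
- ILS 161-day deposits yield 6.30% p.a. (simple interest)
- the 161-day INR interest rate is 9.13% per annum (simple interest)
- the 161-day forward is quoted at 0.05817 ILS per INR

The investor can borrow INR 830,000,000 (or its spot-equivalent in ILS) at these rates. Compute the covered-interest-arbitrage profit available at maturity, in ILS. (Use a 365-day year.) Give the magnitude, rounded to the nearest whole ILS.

T = 161/365 years.
Keep in INR, deliver into the forward: 830,000,000·1.0402720548·0.05817 = ILS 50,225,479.11.
Swap to ILS now, deposit: 830,000,000·0.05710·1.0277890411 = ILS 48,710,006.02.
The quoted forward overvalues INR, so borrow ILS, buy INR at spot, deposit the INR at 9.13%, and sell the proceeds forward at 0.05817.
The gap between the two covered legs is ILS 1,515,473.

ILS 1,515,473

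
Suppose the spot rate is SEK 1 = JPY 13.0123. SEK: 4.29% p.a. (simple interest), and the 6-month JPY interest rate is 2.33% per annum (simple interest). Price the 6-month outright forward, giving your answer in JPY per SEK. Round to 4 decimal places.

T = 6/12 years.
Growth of 1 JPY over T: 1 + 0.0233×6/12 = 1.011650.
SEK growth factor: 1 + 0.0429×6/12 = 1.021450.
So F = 13.0123 × 1.011650 / 1.021450 = 12.887457 (JPY/SEK).

12.8875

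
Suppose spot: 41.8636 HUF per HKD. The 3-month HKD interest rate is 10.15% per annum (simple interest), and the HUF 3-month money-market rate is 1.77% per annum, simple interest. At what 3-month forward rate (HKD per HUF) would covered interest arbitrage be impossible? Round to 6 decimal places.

0.024385

T = 3/12 years.
Growth of 1 HUF over T: 1 + 0.0177×3/12 = 1.004425.
HKD growth factor: 1 + 0.1015×3/12 = 1.025375.
Forward (HUF per HKD) = 41.8636 × 1.004425 / 1.025375 = 41.00826.
Invert for HKD per HUF: 1 / 41.00826 = 0.024385.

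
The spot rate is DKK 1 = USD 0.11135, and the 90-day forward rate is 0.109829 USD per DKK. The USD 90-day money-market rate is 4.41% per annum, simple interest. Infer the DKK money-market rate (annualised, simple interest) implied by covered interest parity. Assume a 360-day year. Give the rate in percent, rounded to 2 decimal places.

T = 90/360 years.
F/S = 0.109829/0.11135 = 0.9863404 = (growth of USD) / (growth of DKK).
The USD side grows by 1 + 0.0441×90/360 = 1.011025.
So the DKK growth factor = 1.0250265.
(1.0250265 − 1)/T = 0.100106, i.e. 10.01%.

10.01%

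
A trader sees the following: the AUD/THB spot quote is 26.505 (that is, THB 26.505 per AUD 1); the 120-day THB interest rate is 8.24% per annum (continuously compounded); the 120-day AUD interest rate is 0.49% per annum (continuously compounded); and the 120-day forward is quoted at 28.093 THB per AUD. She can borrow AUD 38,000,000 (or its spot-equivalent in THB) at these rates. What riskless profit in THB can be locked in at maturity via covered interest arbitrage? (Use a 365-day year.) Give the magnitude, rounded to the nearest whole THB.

THB 34,407,005

T = 120/365 years.
Invest the AUD and cover forward: 38,000,000 × 1.001612257195 × 28.093 = THB 1,069,255,139.37.
Convert at spot and invest in THB: 38,000,000 × 26.505 × 1.027460692271 = THB 1,034,848,134.65.
The quoted forward overvalues AUD, so borrow THB, buy AUD at spot, deposit the AUD at 0.49%, and sell the proceeds forward at 28.093.
Profit = 1,069,255,139.37 − 1,034,848,134.65 = THB 34,407,005.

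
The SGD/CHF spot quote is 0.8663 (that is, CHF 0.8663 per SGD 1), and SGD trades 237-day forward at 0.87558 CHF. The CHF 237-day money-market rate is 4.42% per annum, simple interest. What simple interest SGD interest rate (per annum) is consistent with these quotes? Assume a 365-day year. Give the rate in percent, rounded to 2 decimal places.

T = 237/365 years.
By CIP, F/S equals the CHF-to-SGD growth ratio: 0.87558/0.8663 = 1.0107122.
The CHF side grows by 1 + 0.0442×237/365 = 1.0286997.
So the SGD growth factor = 1.0177969.
(1.0177969 − 1)/T = 0.027409, i.e. 2.74%.

2.74%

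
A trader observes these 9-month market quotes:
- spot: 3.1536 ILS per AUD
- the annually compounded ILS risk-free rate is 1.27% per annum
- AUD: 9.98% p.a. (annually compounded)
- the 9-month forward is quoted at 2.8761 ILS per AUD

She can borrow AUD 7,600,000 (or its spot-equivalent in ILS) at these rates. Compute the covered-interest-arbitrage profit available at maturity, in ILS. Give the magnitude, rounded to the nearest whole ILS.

T = 9/12 years.
Route A — deposit AUD, sell forward: 7,600,000 × 1.0739530272 × 2.8761 = ILS 23,474,851.89.
Route B — convert at spot, deposit ILS: 7,600,000 × 3.1536 × 1.0095099585 = ILS 24,195,288.60.
The quoted forward undervalues AUD, so borrow AUD, convert to ILS at spot, deposit the ILS at 1.27%, and buy AUD forward at 2.8761 to cover the loan.
Arbitrage profit = |23,474,851.89 − 24,195,288.60| = ILS 720,437.

ILS 720,437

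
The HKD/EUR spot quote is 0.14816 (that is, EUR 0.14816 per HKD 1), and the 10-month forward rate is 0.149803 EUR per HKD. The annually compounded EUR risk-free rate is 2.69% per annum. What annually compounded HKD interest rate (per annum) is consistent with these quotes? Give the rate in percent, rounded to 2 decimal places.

T = 10/12 years.
F/S = 0.149803/0.14816 = 1.0110894 = (growth of EUR) / (growth of HKD).
EUR growth factor: (1 + 0.0269)^(10/12) = 1.0223669.
So the HKD growth factor = 1.0111538.
r = 1.0111538^(12/10) − 1 = 0.013399 → 1.34%.

1.34%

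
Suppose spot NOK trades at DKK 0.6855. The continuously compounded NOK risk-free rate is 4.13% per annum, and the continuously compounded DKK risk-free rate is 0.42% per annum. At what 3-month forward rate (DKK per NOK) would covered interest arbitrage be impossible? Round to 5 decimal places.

T = 3/12 years.
DKK accumulates by e^(0.0042×3/12) = 1.0010506.
NOK growth factor: e^(0.0413×3/12) = 1.0103785.
Forward (DKK per NOK) = 0.6855 × 1.0010506 / 1.0103785 = 0.6791714.

0.67917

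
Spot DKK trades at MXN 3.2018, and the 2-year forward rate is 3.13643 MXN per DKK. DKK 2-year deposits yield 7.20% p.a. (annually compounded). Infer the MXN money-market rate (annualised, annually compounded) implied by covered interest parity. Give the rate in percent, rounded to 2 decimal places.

6.10%

T = 2 years.
CIP gives F = S · g_MXN/g_DKK, so g_MXN/g_DKK = 3.13643/3.2018 = 0.9795834.
The DKK side grows by (1 + 0.0720)^2 = 1.149184.
That pins the MXN growth at 1.1257216.
Annualise: 1.1257216^(1/2) − 1 = 0.061000 = 6.10%.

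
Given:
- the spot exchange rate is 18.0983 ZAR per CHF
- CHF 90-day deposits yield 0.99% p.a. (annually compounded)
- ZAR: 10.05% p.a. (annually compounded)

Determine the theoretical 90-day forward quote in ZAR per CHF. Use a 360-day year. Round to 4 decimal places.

T = 90/360 years.
Growth of 1 ZAR over T: (1 + 0.1005)^(90/360) = 1.02423005.
CHF accumulates by (1 + 0.0099)^(90/360) = 1.00246586.
So F = 18.0983 × 1.02423005 / 1.00246586 = 18.491226 (ZAR/CHF).

18.4912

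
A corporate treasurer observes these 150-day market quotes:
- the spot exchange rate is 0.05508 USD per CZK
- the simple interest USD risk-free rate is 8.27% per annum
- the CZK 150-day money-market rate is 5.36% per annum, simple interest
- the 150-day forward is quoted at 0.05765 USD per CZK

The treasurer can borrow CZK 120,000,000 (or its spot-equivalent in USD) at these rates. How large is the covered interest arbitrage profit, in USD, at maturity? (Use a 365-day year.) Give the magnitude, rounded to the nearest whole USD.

T = 150/365 years.
Route A — deposit CZK, sell forward: 120,000,000 × 1.022027397 × 0.05765 = USD 7,070,385.53.
Route B — convert at spot, deposit USD: 120,000,000 × 0.05508 × 1.033986301 = USD 6,834,235.86.
The quoted forward overvalues CZK, so borrow USD, buy CZK at spot, deposit the CZK at 5.36%, and sell the proceeds forward at 0.05765.
Arbitrage profit = |7,070,385.53 − 6,834,235.86| = USD 236,150.

USD 236,150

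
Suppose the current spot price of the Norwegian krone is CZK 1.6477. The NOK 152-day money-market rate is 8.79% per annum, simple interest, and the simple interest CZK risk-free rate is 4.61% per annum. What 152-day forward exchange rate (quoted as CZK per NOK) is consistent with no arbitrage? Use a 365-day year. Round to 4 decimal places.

1.6200

T = 152/365 years.
CZK growth factor: 1 + 0.0461×152/365 = 1.0191978.
NOK accumulates by 1 + 0.0879×152/365 = 1.0366049.
So F = 1.6477 × 1.0191978 / 1.0366049 = 1.620031 (CZK/NOK).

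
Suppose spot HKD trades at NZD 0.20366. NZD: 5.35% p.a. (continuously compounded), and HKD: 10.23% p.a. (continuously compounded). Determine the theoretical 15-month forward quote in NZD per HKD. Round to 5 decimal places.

0.19161

T = 15/12 years.
NZD growth factor: e^(0.0535×15/12) = 1.0691618.
HKD growth factor: e^(0.1023×15/12) = 1.1364109.
So F = 0.20366 × 1.0691618 / 1.1364109 = 0.1916081 (NZD/HKD).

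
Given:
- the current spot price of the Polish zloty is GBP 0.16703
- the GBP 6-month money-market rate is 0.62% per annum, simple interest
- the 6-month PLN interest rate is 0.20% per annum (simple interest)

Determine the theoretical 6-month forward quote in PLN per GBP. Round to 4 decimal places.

5.9744

T = 6/12 years.
GBP accumulates by 1 + 0.0062×6/12 = 1.003100.
Growth of 1 PLN over T: 1 + 0.0020×6/12 = 1.001000.
Forward (GBP per PLN) = 0.16703 × 1.003100 / 1.001000 = 0.1673804.
Invert for PLN per GBP: 1 / 0.1673804 = 5.9744.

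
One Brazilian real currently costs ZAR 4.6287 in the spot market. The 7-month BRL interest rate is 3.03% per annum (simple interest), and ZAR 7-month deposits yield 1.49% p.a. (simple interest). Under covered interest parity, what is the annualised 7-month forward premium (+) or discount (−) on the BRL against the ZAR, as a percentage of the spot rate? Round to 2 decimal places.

-1.51%

T = 7/12 years.
CIP forward (ZAR per BRL) = 4.6287 × 1.0086917/1.017675 = 4.5878412.
(F − S)/S ÷ T = (4.5878412 − 4.6287)/4.6287/(7/12) = -0.015132 → -1.51%.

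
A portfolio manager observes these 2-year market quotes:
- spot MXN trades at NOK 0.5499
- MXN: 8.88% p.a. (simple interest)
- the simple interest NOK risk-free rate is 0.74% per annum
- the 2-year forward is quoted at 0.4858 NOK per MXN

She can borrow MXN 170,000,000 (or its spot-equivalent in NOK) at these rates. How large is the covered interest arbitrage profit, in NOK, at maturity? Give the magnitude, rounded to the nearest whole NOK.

NOK 2,386,725

T = 2 years.
Invest the MXN and cover forward: 170,000,000 × 1.177600 × 0.4858 = NOK 97,253,273.60.
Convert at spot and invest in NOK: 170,000,000 × 0.5499 × 1.014800 = NOK 94,866,548.40.
The quoted forward overvalues MXN, so borrow NOK, buy MXN at spot, deposit the MXN at 8.88%, and sell the proceeds forward at 0.4858.
The gap between the two covered legs is NOK 2,386,725.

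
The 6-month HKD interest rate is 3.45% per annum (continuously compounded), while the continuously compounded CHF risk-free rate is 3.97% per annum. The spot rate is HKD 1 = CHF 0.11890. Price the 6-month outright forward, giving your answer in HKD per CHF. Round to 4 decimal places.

8.3886

T = 6/12 years.
CHF accumulates by e^(0.0397×6/12) = 1.0200483.
HKD growth factor: e^(0.0345×6/12) = 1.0173996.
CIP: F = S · (grow CHF)/(grow HKD) = 0.1189 × 1.0200483/1.0173996 = 0.1192095 CHF per HKD.
Quoted the other way: 1/0.1192095 = 8.3886 HKD per CHF.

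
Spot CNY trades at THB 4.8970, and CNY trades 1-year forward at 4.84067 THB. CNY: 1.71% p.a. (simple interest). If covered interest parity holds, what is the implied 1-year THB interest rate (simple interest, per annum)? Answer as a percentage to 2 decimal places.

T = 1 year.
F/S = 4.84067/4.897 = 0.9884970 = (growth of THB) / (growth of CNY).
CNY growth factor: 1 + 0.0171×1 = 1.017100.
Hence g_THB = 1.0054003.
r = (1.0054003 − 1)/1 = 0.005400 → 0.54%.

0.54%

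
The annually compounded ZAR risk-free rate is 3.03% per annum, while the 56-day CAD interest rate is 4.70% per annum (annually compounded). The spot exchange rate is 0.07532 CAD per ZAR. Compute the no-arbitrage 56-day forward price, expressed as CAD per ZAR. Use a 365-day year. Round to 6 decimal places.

T = 56/365 years.
CAD growth factor: (1 + 0.0470)^(56/365) = 1.0070715.
ZAR growth factor: (1 + 0.0303)^(56/365) = 1.0045902.
So F = 0.07532 × 1.0070715 / 1.0045902 = 0.07550604 (CAD/ZAR).

0.075506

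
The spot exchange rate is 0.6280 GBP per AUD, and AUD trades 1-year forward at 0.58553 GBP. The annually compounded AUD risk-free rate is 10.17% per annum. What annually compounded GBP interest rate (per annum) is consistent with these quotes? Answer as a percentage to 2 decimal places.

2.72%

T = 1 year.
F/S = 0.58553/0.628 = 0.9323726 = (growth of GBP) / (growth of AUD).
The AUD side grows by (1 + 0.1017)^1 = 1.101700.
That pins the GBP growth at 1.0271949.
r = 1.0271949^(1/1) − 1 = 0.027195 → 2.72%.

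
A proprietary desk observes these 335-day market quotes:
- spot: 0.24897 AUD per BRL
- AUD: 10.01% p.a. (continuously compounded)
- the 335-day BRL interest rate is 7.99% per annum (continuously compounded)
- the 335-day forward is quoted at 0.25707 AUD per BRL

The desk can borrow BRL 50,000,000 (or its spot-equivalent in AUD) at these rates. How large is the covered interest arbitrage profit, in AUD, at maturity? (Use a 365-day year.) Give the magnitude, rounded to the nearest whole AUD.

T = 335/365 years.
Keep in BRL, deliver into the forward: 50,000,000·1.0760886822·0.25707 = AUD 13,831,505.88.
Swap to AUD now, deposit: 50,000,000·0.24897·1.0962251571 = AUD 13,646,358.87.
The quoted forward overvalues BRL, so borrow AUD, buy BRL at spot, deposit the BRL at 7.99%, and sell the proceeds forward at 0.25707.
Arbitrage profit = |13,831,505.88 − 13,646,358.87| = AUD 185,147.

AUD 185,147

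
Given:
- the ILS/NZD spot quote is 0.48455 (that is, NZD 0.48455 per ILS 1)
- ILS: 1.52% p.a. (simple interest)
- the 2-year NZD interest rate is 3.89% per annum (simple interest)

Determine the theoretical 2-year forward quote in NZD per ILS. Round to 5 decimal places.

0.50684

T = 2 years.
Growth of 1 NZD over T: 1 + 0.0389×2 = 1.077800.
ILS accumulates by 1 + 0.0152×2 = 1.030400.
Forward (NZD per ILS) = 0.48455 × 1.077800 / 1.030400 = 0.5068401.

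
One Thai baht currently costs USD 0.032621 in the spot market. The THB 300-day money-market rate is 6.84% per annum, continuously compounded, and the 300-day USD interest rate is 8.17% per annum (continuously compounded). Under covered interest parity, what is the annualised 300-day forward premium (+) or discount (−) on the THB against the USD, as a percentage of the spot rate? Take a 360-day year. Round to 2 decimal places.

T = 300/360 years.
F = S · g_USD/g_THB = 0.032621 × 1.0704545/1.0586558 = 0.032984560.
(F − S)/S ÷ T = (0.032984560 − 0.032621)/0.032621/(300/360) = 0.013374 → 1.34%.

+1.34%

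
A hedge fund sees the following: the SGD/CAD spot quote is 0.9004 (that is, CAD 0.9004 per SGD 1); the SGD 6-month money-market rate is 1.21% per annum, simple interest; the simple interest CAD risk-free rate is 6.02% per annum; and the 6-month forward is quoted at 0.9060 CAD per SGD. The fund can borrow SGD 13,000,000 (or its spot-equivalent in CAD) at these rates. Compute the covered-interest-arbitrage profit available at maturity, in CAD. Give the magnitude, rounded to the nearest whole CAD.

T = 6/12 years.
Route A — deposit SGD, sell forward: 13,000,000 × 1.006050 × 0.9060 = CAD 11,849,256.90.
Route B — convert at spot, deposit CAD: 13,000,000 × 0.9004 × 1.030100 = CAD 12,057,526.52.
The quoted forward undervalues SGD, so borrow SGD, convert to CAD at spot, deposit the CAD at 6.02%, and buy SGD forward at 0.9060 to cover the loan.
Arbitrage profit = |11,849,256.90 − 12,057,526.52| = CAD 208,270.

CAD 208,270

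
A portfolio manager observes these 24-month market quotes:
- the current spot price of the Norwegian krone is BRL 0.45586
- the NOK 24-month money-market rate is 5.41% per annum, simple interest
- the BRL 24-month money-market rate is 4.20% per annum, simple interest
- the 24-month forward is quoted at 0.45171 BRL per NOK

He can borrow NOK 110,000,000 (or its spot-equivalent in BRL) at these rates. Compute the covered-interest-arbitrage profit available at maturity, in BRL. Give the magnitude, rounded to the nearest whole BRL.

T = 2 years.
Route A — deposit NOK, sell forward: 110,000,000 × 1.108200 × 0.45171 = BRL 55,064,352.42.
Route B — convert at spot, deposit BRL: 110,000,000 × 0.45586 × 1.084000 = BRL 54,356,746.40.
The quoted forward overvalues NOK, so borrow BRL, buy NOK at spot, deposit the NOK at 5.41%, and sell the proceeds forward at 0.45171.
The gap between the two covered legs is BRL 707,606.

BRL 707,606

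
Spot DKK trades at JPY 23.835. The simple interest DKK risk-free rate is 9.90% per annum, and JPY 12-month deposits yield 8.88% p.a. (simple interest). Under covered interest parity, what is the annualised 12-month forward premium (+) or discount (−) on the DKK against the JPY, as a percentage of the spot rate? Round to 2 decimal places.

T = 1 year.
CIP forward (JPY per DKK) = 23.835 × 1.088800/1.099000 = 23.613783.
(F − S)/S ÷ T = (23.613783 − 23.835)/23.835/1 = -0.009281 → -0.93%.

-0.93%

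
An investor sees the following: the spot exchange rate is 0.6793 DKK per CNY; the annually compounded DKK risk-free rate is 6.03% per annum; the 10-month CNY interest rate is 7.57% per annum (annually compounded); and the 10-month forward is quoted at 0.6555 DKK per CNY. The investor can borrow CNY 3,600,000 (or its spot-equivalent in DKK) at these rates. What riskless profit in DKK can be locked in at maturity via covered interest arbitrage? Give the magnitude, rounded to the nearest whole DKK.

T = 10/12 years.
Invest the CNY and cover forward: 3,600,000 × 1.062696639 × 0.6555 = DKK 2,507,751.53.
Convert at spot and invest in DKK: 3,600,000 × 0.6793 × 1.050003229 = DKK 2,567,761.90.
The quoted forward undervalues CNY, so borrow CNY, convert to DKK at spot, deposit the DKK at 6.03%, and buy CNY forward at 0.6555 to cover the loan.
Arbitrage profit = |2,507,751.53 − 2,567,761.90| = DKK 60,010.

DKK 60,010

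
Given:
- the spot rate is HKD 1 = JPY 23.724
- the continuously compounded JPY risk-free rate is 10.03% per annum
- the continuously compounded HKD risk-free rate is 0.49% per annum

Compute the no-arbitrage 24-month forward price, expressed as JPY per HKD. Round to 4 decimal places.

28.7112

T = 2 years.
JPY accumulates by e^(0.1003×2) = 1.22213582.
Growth of 1 HKD over T: e^(0.0049×2) = 1.00984818.
CIP: F = S · (grow JPY)/(grow HKD) = 23.724 × 1.22213582/1.00984818 = 28.711197 JPY per HKD.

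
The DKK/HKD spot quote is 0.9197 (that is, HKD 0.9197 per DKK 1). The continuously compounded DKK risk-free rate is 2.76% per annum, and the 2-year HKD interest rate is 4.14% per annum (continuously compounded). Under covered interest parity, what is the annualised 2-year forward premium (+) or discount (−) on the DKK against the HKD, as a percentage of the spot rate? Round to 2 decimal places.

T = 2 years.
F = S · g_HKD/g_DKK = 0.9197 × 1.0863245/1.0567519 = 0.9454373.
(F − S)/S ÷ T = (0.9454373 − 0.9197)/0.9197/2 = 0.013992 → 1.40%.

+1.40%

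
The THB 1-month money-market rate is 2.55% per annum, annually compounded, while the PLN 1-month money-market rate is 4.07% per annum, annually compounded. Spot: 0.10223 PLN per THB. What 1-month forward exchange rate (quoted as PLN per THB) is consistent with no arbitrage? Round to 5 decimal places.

T = 1/12 years.
PLN growth factor: (1 + 0.0407)^(1/12) = 1.003330.
Growth of 1 THB over T: (1 + 0.0255)^(1/12) = 1.0021006.
So F = 0.10223 × 1.003330 / 1.0021006 = 0.1023554 (PLN/THB).

0.10236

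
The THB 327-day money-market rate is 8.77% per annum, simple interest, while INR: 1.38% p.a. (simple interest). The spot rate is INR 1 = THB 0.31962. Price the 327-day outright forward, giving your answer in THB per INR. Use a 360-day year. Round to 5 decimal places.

T = 327/360 years.
THB growth factor: 1 + 0.0877×327/360 = 1.0796608.
INR accumulates by 1 + 0.0138×327/360 = 1.012535.
Forward (THB per INR) = 0.31962 × 1.0796608 / 1.012535 = 0.3408091.

0.34081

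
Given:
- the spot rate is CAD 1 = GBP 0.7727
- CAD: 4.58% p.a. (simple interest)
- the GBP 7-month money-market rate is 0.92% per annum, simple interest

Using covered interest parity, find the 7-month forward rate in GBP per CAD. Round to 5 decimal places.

T = 7/12 years.
GBP accumulates by 1 + 0.0092×7/12 = 1.0053667.
CAD accumulates by 1 + 0.0458×7/12 = 1.0267167.
So F = 0.7727 × 1.0053667 / 1.0267167 = 0.7566321 (GBP/CAD).

0.75663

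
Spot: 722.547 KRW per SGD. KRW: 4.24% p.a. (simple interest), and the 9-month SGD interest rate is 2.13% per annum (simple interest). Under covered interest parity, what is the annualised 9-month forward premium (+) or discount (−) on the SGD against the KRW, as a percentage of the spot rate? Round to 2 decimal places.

T = 9/12 years.
F = S · g_KRW/g_SGD = 722.547 × 1.031800/1.015975 = 733.801515.
(F − S)/S ÷ T = (733.801515 − 722.547)/722.547/(9/12) = 0.020768 → 2.08%.

+2.08%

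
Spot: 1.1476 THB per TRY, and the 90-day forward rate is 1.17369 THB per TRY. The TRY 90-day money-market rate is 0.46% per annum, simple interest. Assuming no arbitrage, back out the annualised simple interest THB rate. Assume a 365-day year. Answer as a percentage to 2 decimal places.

9.69%

T = 90/365 years.
By CIP, F/S equals the THB-to-TRY growth ratio: 1.17369/1.1476 = 1.0227344.
The TRY side grows by 1 + 0.0046×90/365 = 1.0011342.
Hence g_THB = 1.0238944.
r = (1.0238944 − 1)/(90/365) = 0.096905 → 9.69%.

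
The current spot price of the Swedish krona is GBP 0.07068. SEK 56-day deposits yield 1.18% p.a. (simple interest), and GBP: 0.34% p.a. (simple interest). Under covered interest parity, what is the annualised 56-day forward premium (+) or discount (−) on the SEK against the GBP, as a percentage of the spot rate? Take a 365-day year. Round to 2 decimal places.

-0.84%

T = 56/365 years.
No-arbitrage forward: 0.07068 × 1.0005216 / 1.0018104 = 0.07058907 GBP/SEK.
Annualised premium = (F − S)/S × (1/T) = (0.07058907 − 0.07068)/0.07068 ÷ (56/365) = -0.84%.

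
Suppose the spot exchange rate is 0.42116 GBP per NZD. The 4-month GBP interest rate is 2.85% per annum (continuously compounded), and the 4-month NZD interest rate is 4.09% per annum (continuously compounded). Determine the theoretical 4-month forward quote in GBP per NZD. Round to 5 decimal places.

T = 4/12 years.
Growth of 1 GBP over T: e^(0.0285×4/12) = 1.0095453.
NZD accumulates by e^(0.0409×4/12) = 1.0137267.
Forward (GBP per NZD) = 0.42116 × 1.0095453 / 1.0137267 = 0.4194228.

0.41942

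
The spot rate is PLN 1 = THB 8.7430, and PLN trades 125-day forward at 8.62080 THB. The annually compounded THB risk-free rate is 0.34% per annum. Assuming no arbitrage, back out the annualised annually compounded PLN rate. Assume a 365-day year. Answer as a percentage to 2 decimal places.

4.55%

T = 125/365 years.
By CIP, F/S equals the THB-to-PLN growth ratio: 8.6208/8.743 = 0.9860231.
The THB side grows by (1 + 0.0034)^(125/365) = 1.0011631.
That pins the PLN growth at 1.0153546.
Annualise: 1.0153546^(365/125) − 1 = 0.045499 = 4.55%.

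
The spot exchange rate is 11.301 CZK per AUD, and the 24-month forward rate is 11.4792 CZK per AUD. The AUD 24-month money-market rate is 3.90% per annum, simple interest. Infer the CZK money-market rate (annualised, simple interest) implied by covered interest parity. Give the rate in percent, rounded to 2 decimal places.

4.75%

T = 2 years.
By CIP, F/S equals the CZK-to-AUD growth ratio: 11.4792/11.301 = 1.0157685.
AUD growth factor: 1 + 0.0390×2 = 1.078000.
That pins the CZK growth at 1.0949984.
(1.0949984 − 1)/T = 0.047499, i.e. 4.75%.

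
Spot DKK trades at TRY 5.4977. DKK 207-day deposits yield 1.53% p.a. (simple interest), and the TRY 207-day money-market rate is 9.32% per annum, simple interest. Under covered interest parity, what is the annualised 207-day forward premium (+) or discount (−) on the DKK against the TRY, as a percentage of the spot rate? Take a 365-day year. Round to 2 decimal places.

T = 207/365 years.
No-arbitrage forward: 5.4977 × 1.0528559 / 1.008677 = 5.7384930 TRY/DKK.
Annualised premium = (F − S)/S × (1/T) = (5.7384930 − 5.4977)/5.4977 ÷ (207/365) = 7.72%.

+7.72%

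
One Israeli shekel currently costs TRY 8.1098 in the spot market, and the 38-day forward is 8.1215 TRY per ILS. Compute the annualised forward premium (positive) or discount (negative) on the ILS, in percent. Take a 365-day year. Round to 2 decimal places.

T = 38/365 years.
ILS trades forward at +0.14427% vs spot over the period.
Per annum: 0.0014427 / (38/365) = 0.013858 = 1.39%.

+1.39%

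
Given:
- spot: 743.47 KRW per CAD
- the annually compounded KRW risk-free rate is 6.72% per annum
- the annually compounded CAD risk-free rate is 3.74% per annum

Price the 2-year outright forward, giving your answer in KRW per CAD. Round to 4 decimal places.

786.7968

T = 2 years.
KRW accumulates by (1 + 0.0672)^2 = 1.13891584.
CAD growth factor: (1 + 0.0374)^2 = 1.07619876.
CIP: F = S · (grow KRW)/(grow CAD) = 743.47 × 1.13891584/1.07619876 = 786.796818 KRW per CAD.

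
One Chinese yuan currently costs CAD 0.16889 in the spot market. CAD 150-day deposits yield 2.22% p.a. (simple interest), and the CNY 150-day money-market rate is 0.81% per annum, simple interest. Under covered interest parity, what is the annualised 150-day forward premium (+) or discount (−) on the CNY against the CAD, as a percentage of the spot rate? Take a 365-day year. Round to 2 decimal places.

+1.41%

T = 150/365 years.
No-arbitrage forward: 0.16889 × 1.0091233 / 1.0033288 = 0.16986539 CAD/CNY.
Annualised premium = (F − S)/S × (1/T) = (0.16986539 − 0.16889)/0.16889 ÷ (150/365) = 1.41%.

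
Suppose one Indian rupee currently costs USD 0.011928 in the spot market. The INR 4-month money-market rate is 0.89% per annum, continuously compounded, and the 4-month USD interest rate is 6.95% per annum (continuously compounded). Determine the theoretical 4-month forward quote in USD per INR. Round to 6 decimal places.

T = 4/12 years.
USD growth factor: e^(0.0695×4/12) = 1.0234371.
Growth of 1 INR over T: e^(0.0089×4/12) = 1.0029711.
Forward (USD per INR) = 0.011928 × 1.0234371 / 1.0029711 = 0.01217140.

0.012171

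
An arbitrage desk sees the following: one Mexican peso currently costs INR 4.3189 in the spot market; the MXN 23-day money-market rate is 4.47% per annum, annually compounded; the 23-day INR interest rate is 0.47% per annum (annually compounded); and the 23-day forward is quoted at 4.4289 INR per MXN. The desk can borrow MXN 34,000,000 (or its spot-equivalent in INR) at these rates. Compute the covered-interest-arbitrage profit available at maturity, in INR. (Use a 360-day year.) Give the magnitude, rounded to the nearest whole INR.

INR 4,117,296

T = 23/360 years.
Route A — deposit MXN, sell forward: 34,000,000 × 1.00279775239 × 4.4289 = INR 151,003,892.83.
Route B — convert at spot, deposit INR: 34,000,000 × 4.3189 × 1.00029961921 = INR 146,886,596.86.
The quoted forward overvalues MXN, so borrow INR, buy MXN at spot, deposit the MXN at 4.47%, and sell the proceeds forward at 4.4289.
The gap between the two covered legs is INR 4,117,296.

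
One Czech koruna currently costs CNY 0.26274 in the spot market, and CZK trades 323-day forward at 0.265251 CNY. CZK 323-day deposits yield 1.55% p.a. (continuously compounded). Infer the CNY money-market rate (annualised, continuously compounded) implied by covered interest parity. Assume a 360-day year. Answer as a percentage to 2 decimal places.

2.61%

T = 323/360 years.
By CIP, F/S equals the CNY-to-CZK growth ratio: 0.265251/0.26274 = 1.0095570.
CZK growth factor: e^(0.0155×323/360) = 1.0140041.
Hence g_CNY = 1.0236949.
Take logs: ln 1.0236949 / (323/360) = 0.026101, so 2.61%.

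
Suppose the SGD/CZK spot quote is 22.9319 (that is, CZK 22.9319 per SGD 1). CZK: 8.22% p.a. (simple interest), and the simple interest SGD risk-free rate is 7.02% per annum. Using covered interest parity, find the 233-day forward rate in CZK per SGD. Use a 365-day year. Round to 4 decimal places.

T = 233/365 years.
CZK growth factor: 1 + 0.0822×233/365 = 1.05247288.
Growth of 1 SGD over T: 1 + 0.0702×233/365 = 1.0448126.
Forward (CZK per SGD) = 22.9319 × 1.05247288 / 1.0448126 = 23.100030.

23.1000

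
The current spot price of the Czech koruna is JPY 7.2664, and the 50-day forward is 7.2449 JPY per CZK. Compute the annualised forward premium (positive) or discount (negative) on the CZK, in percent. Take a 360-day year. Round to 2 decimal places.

-2.13%

T = 50/360 years.
CZK trades forward at -0.29588% vs spot over the period.
Annualise by dividing by T: -0.0029588 / (50/360) = -0.021303 → -2.13%.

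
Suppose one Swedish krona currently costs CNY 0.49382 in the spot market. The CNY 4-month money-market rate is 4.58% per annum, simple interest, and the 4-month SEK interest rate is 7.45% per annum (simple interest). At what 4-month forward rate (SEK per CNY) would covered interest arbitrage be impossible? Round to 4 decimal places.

2.0441

T = 4/12 years.
CNY accumulates by 1 + 0.0458×4/12 = 1.0152667.
SEK growth factor: 1 + 0.0745×4/12 = 1.0248333.
Forward (CNY per SEK) = 0.49382 × 1.0152667 / 1.0248333 = 0.4892103.
Quoted the other way: 1/0.4892103 = 2.0441 SEK per CNY.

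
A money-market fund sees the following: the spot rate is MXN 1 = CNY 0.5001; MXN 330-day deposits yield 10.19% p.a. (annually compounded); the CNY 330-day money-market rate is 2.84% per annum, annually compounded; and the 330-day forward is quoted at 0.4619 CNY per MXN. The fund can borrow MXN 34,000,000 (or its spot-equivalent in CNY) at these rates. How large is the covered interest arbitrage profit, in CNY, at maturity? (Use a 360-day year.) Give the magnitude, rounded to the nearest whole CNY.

T = 330/360 years.
Invest the MXN and cover forward: 34,000,000 × 1.0930256018 × 0.4619 = CNY 17,165,529.87.
Convert at spot and invest in CNY: 34,000,000 × 0.5001 × 1.0260028386 = CNY 17,445,536.67.
The quoted forward undervalues MXN, so borrow MXN, convert to CNY at spot, deposit the CNY at 2.84%, and buy MXN forward at 0.4619 to cover the loan.
Profit = 17,445,536.67 − 17,165,529.87 = CNY 280,007.

CNY 280,007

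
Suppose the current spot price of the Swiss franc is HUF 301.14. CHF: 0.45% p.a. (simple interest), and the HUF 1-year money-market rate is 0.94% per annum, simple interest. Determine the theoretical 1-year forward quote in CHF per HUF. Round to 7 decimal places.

T = 1 year.
HUF accumulates by 1 + 0.0094×1 = 1.009400.
CHF growth factor: 1 + 0.0045×1 = 1.004500.
Forward (HUF per CHF) = 301.14 × 1.009400 / 1.004500 = 302.6090.
Invert for CHF per HUF: 1 / 302.6090 = 0.0033046.

0.0033046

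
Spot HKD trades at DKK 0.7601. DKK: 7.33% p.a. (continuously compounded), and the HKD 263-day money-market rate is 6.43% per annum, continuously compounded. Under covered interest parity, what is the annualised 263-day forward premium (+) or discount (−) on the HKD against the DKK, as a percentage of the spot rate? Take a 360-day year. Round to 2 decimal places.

T = 263/360 years.
F = S · g_DKK/g_HKD = 0.7601 × 1.0550094/1.0480955 = 0.7651141.
(F − S)/S ÷ T = (0.7651141 − 0.7601)/0.7601/(263/360) = 0.009030 → 0.90%.

+0.90%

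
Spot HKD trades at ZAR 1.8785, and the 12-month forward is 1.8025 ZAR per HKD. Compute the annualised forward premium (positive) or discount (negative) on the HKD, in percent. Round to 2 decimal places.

-4.05%

T = 1 year.
Period premium: (1.8025 − 1.8785)/1.8785 = -0.0404578.
Per annum: -0.0404578 / 1 = -0.040458 = -4.05%.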